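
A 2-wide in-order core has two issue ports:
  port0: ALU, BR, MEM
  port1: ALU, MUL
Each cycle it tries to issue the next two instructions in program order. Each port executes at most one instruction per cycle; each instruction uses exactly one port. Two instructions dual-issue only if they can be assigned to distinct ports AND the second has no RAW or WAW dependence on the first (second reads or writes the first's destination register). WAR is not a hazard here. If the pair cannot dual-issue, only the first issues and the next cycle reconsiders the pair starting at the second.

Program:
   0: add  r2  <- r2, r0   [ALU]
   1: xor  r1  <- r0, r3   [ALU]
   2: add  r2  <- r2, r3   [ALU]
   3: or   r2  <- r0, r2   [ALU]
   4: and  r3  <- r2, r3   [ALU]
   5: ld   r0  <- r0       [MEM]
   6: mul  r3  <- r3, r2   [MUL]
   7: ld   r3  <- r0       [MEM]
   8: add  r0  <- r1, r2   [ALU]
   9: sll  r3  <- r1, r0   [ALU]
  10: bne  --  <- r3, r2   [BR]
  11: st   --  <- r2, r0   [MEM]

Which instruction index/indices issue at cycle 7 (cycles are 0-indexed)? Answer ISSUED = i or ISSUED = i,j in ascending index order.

t=0 i0+i1:add;xor ; pair
t=1 i2:add ; RAW+WAW r2
t=2 i3:or ; RAW r2
t=3 i4+i5:and;ld ; pair
t=4 i6:mul ; WAW r3
t=5 i7+i8:ld;add ; pair
t=6 i9:sll ; RAW r3
t=7 i10:bne ; no-port BR/MEM
t=8 i11:st ; tail

ISSUED = 10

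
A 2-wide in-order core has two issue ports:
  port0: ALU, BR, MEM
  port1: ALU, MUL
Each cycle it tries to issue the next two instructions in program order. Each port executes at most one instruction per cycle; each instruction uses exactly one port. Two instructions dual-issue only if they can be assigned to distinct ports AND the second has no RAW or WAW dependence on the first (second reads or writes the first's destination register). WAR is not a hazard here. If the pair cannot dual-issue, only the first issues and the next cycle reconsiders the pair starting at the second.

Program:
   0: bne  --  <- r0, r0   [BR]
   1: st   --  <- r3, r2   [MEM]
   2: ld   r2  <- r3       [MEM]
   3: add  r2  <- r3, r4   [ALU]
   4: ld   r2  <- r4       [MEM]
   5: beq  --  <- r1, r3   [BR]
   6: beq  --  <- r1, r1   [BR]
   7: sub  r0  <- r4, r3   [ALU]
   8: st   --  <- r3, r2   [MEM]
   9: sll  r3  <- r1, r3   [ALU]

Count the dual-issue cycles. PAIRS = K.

PAIRS = 2

t=0 i0:bne ; no-port BR/MEM
t=1 i1:st ; no-port MEM/MEM
t=2 i2:ld ; WAW r2
t=3 i3:add ; WAW r2
t=4 i4:ld ; no-port MEM/BR
t=5 i5:beq ; no-port BR/BR
t=6 i6,i7:beq+sub ; 2-wide
t=7 i8,i9:st+sll ; 2-wide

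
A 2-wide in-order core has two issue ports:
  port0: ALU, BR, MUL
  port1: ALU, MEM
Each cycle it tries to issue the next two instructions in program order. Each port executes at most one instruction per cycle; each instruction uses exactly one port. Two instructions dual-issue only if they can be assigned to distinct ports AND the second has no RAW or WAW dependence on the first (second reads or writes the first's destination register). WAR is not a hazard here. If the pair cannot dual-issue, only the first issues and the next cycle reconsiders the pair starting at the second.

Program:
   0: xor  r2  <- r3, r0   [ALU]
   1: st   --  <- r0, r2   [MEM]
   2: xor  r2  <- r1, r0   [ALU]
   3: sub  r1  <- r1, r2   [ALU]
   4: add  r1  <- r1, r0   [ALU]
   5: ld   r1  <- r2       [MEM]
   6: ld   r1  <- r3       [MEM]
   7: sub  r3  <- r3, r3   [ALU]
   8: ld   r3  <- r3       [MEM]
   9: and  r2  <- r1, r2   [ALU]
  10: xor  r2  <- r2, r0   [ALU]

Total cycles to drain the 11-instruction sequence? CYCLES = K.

CYCLES = 8

t=0 i0:xor.ALU ; RAW r2
t=1 i1&i2:st.MEM/xor.ALU ; pair
t=2 i3:sub.ALU ; RAW+WAW r1
t=3 i4:add.ALU ; WAW r1
t=4 i5:ld.MEM ; no-port MEM/MEM
t=5 i6&i7:ld.MEM/sub.ALU ; pair
t=6 i8&i9:ld.MEM/and.ALU ; pair
t=7 i10:xor.ALU ; tail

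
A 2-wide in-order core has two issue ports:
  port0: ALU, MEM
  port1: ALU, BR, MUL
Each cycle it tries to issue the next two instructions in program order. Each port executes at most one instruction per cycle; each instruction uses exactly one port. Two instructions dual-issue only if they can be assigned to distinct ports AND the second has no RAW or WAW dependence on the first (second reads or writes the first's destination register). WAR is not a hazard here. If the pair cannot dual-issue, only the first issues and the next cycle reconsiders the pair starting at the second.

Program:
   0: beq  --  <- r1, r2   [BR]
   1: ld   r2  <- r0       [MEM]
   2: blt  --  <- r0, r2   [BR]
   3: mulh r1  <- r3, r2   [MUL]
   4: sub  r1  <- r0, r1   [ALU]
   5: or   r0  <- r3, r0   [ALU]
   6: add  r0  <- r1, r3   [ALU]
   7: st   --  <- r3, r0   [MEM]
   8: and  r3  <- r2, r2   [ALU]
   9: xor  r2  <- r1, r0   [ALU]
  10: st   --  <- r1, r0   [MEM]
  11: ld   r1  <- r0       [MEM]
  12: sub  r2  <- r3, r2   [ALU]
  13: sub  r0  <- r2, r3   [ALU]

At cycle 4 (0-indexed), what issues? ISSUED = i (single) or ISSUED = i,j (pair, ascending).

0. beq/ld @i0,i1  | dual
1. blt @i2  | no-port BR/MUL
2. mulh @i3  | RAW+WAW r1
3. sub/or @i4,i5  | dual
4. add @i6  | RAW r0
5. st/and @i7,i8  | dual
6. xor/st @i9,i10  | dual
7. ld/sub @i11,i12  | dual
8. sub @i13  | tail

ISSUED = 6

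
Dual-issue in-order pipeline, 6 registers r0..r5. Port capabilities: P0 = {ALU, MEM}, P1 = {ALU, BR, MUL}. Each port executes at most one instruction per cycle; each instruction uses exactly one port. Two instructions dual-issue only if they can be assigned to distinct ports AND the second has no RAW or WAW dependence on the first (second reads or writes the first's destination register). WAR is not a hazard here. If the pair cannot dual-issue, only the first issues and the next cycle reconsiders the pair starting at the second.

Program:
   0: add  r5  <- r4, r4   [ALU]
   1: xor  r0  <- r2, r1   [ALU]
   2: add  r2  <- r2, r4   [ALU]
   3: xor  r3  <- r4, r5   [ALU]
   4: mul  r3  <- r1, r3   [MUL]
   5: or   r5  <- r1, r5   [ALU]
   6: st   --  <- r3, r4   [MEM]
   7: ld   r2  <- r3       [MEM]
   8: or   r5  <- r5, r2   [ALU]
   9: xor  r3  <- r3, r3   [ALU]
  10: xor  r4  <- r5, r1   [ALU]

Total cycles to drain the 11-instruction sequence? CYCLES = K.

c0: i0/i1 add.ALU xor.ALU  pair
c1: i2/i3 add.ALU xor.ALU  pair
c2: i4/i5 mul.MUL or.ALU  pair
c3: i6 st.MEM  no-port MEM/MEM
c4: i7 ld.MEM  RAW r2
c5: i8/i9 or.ALU xor.ALU  pair
c6: i10 xor.ALU  tail

CYCLES = 7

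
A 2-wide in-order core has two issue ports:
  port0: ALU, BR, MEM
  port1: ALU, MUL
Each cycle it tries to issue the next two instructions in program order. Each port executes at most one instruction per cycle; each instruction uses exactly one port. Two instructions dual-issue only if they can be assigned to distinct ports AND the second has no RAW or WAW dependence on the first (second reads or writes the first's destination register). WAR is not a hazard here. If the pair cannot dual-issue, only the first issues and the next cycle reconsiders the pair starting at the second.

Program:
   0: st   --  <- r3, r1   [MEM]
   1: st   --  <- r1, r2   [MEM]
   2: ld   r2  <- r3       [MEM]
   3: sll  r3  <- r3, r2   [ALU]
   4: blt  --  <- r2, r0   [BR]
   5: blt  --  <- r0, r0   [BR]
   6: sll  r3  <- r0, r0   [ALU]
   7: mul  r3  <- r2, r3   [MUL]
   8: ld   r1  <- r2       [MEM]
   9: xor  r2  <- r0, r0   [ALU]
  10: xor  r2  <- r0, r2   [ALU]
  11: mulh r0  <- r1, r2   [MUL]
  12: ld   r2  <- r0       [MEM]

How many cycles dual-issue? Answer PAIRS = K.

[0] i0  st.MEM  -- no-port MEM/MEM
[1] i1  st.MEM  -- no-port MEM/MEM
[2] i2  ld.MEM  -- RAW r2
[3] i3/i4  sll.ALU/blt.BR  -- pair
[4] i5/i6  blt.BR/sll.ALU  -- pair
[5] i7/i8  mul.MUL/ld.MEM  -- pair
[6] i9  xor.ALU  -- RAW+WAW r2
[7] i10  xor.ALU  -- RAW r2
[8] i11  mulh.MUL  -- RAW r0
[9] i12  ld.MEM  -- tail

PAIRS = 3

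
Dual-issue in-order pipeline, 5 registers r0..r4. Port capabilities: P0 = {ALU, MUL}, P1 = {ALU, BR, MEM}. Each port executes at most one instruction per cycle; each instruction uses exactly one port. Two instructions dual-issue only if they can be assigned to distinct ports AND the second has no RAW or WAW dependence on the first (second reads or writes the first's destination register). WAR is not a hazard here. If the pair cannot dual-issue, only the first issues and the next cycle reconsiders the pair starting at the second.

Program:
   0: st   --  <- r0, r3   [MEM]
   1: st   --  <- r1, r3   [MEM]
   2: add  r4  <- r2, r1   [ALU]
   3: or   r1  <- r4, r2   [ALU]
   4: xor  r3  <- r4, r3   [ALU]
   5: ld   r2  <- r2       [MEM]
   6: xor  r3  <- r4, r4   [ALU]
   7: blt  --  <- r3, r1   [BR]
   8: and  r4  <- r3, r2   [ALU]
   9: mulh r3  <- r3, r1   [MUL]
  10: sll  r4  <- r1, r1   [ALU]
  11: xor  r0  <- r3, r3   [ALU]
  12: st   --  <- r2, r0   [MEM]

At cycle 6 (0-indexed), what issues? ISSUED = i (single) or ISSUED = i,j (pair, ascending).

ISSUED = 11

[0] i0  st  -- no-port MEM/MEM
[1] i1+i2  st;add  -- 2-wide
[2] i3+i4  or;xor  -- 2-wide
[3] i5+i6  ld;xor  -- 2-wide
[4] i7+i8  blt;and  -- 2-wide
[5] i9+i10  mulh;sll  -- 2-wide
[6] i11  xor  -- RAW r0
[7] i12  st  -- tail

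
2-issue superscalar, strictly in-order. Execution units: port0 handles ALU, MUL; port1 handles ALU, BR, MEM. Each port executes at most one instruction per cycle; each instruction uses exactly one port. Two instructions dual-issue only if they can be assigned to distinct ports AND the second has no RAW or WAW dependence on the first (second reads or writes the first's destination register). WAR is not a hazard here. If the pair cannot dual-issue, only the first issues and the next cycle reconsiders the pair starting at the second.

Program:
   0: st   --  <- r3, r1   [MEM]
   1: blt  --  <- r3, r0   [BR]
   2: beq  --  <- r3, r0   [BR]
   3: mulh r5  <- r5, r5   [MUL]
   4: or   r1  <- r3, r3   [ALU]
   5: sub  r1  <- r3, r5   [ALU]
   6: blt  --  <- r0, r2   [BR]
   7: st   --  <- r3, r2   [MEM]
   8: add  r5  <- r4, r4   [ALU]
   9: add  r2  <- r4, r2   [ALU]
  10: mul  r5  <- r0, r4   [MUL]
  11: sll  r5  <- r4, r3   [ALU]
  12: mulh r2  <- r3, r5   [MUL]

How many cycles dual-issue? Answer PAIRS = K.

t=0 i0:st.MEM ; no-port MEM/BR
t=1 i1:blt.BR ; no-port BR/BR
t=2 i2&i3:beq.BR mulh.MUL ; dual
t=3 i4:or.ALU ; WAW r1
t=4 i5&i6:sub.ALU blt.BR ; dual
t=5 i7&i8:st.MEM add.ALU ; dual
t=6 i9&i10:add.ALU mul.MUL ; dual
t=7 i11:sll.ALU ; RAW r5
t=8 i12:mulh.MUL ; tail

PAIRS = 4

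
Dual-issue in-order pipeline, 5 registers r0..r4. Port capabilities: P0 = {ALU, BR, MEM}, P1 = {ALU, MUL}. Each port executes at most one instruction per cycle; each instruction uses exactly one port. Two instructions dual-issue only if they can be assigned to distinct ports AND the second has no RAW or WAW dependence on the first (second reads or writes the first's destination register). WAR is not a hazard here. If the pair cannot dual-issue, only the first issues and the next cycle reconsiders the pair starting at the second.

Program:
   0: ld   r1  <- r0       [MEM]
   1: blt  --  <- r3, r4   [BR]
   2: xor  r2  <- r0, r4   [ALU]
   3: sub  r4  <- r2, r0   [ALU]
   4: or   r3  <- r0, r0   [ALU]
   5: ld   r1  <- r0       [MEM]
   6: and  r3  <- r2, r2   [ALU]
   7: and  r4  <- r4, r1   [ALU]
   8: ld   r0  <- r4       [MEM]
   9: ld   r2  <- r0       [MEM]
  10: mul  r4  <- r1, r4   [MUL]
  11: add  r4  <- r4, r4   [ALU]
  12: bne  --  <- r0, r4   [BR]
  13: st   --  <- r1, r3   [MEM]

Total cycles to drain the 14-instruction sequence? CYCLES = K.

#0 head=0: ld.MEM i0 no-port MEM/BR
#1 head=1: blt.BR+xor.ALU i1,i2 pair
#2 head=3: sub.ALU+or.ALU i3,i4 pair
#3 head=5: ld.MEM+and.ALU i5,i6 pair
#4 head=7: and.ALU i7 RAW r4
#5 head=8: ld.MEM i8 no-port MEM/MEM
#6 head=9: ld.MEM+mul.MUL i9,i10 pair
#7 head=11: add.ALU i11 RAW r4
#8 head=12: bne.BR i12 no-port BR/MEM
#9 head=13: st.MEM i13 tail

CYCLES = 10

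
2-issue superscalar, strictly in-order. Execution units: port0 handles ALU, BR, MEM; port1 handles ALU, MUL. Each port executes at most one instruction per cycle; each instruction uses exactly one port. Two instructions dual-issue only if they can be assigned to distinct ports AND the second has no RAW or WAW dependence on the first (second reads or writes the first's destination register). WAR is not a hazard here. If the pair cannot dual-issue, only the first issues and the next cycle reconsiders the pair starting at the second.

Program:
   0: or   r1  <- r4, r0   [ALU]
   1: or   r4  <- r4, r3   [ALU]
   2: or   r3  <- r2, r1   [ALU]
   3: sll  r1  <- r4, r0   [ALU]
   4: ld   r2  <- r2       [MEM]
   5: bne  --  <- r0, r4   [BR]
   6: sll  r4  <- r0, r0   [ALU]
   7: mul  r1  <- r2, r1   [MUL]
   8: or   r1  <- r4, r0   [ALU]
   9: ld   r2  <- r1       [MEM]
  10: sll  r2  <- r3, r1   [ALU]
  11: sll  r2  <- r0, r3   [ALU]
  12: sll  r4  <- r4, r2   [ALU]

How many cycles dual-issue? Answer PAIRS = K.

PAIRS = 3

[0] i0+i1  or or  -- 2-wide
[1] i2+i3  or sll  -- 2-wide
[2] i4  ld  -- no-port MEM/BR
[3] i5+i6  bne sll  -- 2-wide
[4] i7  mul  -- WAW r1
[5] i8  or  -- RAW r1
[6] i9  ld  -- WAW r2
[7] i10  sll  -- WAW r2
[8] i11  sll  -- RAW r2
[9] i12  sll  -- tail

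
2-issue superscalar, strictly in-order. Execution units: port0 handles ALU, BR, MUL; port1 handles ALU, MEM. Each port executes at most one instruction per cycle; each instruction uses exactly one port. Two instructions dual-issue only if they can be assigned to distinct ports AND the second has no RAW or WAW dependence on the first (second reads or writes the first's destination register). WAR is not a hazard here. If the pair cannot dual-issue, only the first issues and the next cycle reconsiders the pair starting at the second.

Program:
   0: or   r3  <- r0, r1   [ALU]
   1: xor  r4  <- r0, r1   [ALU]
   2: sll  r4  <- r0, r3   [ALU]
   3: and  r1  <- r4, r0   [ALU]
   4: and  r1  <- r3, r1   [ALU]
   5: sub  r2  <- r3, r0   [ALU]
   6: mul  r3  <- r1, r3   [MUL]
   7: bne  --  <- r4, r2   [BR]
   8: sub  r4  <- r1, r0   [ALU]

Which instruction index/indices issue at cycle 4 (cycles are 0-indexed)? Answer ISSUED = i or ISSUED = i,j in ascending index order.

c0: i0&i1 or.ALU;xor.ALU  pair
c1: i2 sll.ALU  RAW r4
c2: i3 and.ALU  RAW+WAW r1
c3: i4&i5 and.ALU;sub.ALU  pair
c4: i6 mul.MUL  no-port MUL/BR
c5: i7&i8 bne.BR;sub.ALU  pair

ISSUED = 6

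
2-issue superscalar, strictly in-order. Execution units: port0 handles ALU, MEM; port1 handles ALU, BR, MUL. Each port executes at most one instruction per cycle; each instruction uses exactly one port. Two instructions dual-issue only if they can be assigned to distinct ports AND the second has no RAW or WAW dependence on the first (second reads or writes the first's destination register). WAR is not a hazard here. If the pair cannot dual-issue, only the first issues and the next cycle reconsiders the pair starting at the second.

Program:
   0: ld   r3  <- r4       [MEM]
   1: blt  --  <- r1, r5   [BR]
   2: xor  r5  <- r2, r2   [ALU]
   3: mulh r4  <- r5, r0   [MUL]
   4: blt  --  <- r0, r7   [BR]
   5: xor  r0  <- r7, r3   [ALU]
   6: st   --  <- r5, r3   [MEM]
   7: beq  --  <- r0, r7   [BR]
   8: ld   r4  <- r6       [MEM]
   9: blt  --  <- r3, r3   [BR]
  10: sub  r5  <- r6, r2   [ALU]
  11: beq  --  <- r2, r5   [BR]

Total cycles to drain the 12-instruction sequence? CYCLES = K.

CYCLES = 8

  cy0 -> i0/i1 (ld.MEM/blt.BR) pair
  cy1 -> i2 (xor.ALU) RAW r5
  cy2 -> i3 (mulh.MUL) no-port MUL/BR
  cy3 -> i4/i5 (blt.BR/xor.ALU) pair
  cy4 -> i6/i7 (st.MEM/beq.BR) pair
  cy5 -> i8/i9 (ld.MEM/blt.BR) pair
  cy6 -> i10 (sub.ALU) RAW r5
  cy7 -> i11 (beq.BR) tail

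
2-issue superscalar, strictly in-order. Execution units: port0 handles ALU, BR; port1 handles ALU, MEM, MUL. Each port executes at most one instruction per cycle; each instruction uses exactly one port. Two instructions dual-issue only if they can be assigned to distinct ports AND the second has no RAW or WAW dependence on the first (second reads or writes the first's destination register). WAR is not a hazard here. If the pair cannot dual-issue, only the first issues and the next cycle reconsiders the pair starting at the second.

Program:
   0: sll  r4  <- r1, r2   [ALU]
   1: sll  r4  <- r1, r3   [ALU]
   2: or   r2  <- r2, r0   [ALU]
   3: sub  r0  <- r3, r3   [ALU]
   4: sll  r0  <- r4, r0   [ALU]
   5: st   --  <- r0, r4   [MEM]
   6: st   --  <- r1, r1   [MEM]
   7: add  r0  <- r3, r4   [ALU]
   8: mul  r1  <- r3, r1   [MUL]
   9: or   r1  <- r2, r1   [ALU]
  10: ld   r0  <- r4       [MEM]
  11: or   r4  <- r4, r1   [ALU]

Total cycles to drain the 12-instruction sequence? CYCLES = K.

#0 head=0: sll.ALU i0 WAW r4
#1 head=1: sll.ALU/or.ALU i1,i2 dual
#2 head=3: sub.ALU i3 RAW+WAW r0
#3 head=4: sll.ALU i4 RAW r0
#4 head=5: st.MEM i5 no-port MEM/MEM
#5 head=6: st.MEM/add.ALU i6,i7 dual
#6 head=8: mul.MUL i8 RAW+WAW r1
#7 head=9: or.ALU/ld.MEM i9,i10 dual
#8 head=11: or.ALU i11 tail

CYCLES = 9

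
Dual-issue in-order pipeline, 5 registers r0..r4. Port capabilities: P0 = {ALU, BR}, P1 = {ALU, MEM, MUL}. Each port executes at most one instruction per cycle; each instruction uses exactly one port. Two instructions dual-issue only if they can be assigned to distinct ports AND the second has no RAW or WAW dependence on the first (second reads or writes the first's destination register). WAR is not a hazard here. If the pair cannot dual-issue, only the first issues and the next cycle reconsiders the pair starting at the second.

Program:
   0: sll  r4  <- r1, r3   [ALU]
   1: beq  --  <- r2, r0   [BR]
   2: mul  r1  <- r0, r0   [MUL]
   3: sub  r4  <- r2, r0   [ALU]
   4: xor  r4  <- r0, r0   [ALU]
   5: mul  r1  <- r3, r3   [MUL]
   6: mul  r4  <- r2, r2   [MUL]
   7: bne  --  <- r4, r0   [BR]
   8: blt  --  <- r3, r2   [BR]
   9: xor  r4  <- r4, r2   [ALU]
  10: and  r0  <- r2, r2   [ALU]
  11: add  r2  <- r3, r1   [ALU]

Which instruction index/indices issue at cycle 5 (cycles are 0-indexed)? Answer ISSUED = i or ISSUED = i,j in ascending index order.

ISSUED = 8,9

c0: i0+i1 sll.ALU+beq.BR  dual
c1: i2+i3 mul.MUL+sub.ALU  dual
c2: i4+i5 xor.ALU+mul.MUL  dual
c3: i6 mul.MUL  RAW r4
c4: i7 bne.BR  no-port BR/BR
c5: i8+i9 blt.BR+xor.ALU  dual
c6: i10+i11 and.ALU+add.ALU  dual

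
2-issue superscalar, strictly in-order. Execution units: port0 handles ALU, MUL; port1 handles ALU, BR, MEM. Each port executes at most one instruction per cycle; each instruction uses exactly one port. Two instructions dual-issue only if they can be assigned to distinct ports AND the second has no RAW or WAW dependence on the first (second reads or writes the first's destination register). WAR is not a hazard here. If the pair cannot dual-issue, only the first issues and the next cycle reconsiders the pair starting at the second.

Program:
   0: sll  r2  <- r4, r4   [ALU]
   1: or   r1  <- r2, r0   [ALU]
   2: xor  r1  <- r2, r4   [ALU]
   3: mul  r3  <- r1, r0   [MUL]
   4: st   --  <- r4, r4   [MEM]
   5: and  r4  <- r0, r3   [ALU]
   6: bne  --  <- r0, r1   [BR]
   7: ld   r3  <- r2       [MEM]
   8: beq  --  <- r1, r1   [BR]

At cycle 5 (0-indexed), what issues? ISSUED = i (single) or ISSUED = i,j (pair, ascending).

ISSUED = 7

[0] i0  sll.ALU  -- RAW r2
[1] i1  or.ALU  -- WAW r1
[2] i2  xor.ALU  -- RAW r1
[3] i3/i4  mul.MUL;st.MEM  -- 2-wide
[4] i5/i6  and.ALU;bne.BR  -- 2-wide
[5] i7  ld.MEM  -- no-port MEM/BR
[6] i8  beq.BR  -- tail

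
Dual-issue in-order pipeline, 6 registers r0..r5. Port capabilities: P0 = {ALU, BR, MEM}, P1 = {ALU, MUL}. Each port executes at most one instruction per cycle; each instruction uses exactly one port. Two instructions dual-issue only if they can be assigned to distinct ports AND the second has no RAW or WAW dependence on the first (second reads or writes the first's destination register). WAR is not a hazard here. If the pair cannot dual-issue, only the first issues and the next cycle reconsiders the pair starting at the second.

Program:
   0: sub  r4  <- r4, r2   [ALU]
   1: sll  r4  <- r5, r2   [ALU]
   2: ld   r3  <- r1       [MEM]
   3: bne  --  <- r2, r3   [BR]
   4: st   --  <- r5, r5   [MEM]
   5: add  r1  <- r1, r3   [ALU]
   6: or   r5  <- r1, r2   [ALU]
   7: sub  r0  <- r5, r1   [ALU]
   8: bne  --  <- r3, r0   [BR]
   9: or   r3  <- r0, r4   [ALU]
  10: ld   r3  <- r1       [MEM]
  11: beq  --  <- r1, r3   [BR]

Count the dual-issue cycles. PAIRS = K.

PAIRS = 3

t=0 i0:sub ; WAW r4
t=1 i1+i2:sll/ld ; dual
t=2 i3:bne ; no-port BR/MEM
t=3 i4+i5:st/add ; dual
t=4 i6:or ; RAW r5
t=5 i7:sub ; RAW r0
t=6 i8+i9:bne/or ; dual
t=7 i10:ld ; no-port MEM/BR
t=8 i11:beq ; tail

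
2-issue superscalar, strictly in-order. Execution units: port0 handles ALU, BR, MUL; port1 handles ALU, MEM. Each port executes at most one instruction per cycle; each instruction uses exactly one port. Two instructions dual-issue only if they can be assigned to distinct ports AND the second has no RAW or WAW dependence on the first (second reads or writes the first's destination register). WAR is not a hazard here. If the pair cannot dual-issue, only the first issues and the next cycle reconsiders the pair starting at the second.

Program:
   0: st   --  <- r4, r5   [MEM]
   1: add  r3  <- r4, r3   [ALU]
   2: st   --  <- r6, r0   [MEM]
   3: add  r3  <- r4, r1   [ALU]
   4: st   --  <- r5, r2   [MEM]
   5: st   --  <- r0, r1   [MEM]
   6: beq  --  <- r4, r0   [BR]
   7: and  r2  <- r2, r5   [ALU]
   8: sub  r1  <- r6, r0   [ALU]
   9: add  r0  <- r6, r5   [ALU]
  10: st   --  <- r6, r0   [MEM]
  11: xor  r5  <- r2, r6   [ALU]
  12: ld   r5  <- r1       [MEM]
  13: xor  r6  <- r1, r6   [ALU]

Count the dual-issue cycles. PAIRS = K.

PAIRS = 6

[0] i0/i1  st+add  -- dual
[1] i2/i3  st+add  -- dual
[2] i4  st  -- no-port MEM/MEM
[3] i5/i6  st+beq  -- dual
[4] i7/i8  and+sub  -- dual
[5] i9  add  -- RAW r0
[6] i10/i11  st+xor  -- dual
[7] i12/i13  ld+xor  -- dual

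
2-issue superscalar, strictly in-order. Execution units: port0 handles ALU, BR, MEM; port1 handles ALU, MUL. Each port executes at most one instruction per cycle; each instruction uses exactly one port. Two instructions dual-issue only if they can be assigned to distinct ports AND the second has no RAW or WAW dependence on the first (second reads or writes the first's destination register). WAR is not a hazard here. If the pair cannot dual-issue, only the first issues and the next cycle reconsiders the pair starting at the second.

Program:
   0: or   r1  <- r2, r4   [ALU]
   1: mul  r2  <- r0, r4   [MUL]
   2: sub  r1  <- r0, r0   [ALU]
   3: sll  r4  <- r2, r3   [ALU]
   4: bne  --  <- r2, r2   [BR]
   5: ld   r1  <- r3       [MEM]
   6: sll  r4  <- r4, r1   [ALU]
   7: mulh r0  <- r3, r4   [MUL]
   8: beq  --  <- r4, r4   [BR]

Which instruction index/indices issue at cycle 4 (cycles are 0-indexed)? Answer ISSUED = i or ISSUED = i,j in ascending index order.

0. or;mul @i0,i1  | pair
1. sub;sll @i2,i3  | pair
2. bne @i4  | no-port BR/MEM
3. ld @i5  | RAW r1
4. sll @i6  | RAW r4
5. mulh;beq @i7,i8  | pair

ISSUED = 6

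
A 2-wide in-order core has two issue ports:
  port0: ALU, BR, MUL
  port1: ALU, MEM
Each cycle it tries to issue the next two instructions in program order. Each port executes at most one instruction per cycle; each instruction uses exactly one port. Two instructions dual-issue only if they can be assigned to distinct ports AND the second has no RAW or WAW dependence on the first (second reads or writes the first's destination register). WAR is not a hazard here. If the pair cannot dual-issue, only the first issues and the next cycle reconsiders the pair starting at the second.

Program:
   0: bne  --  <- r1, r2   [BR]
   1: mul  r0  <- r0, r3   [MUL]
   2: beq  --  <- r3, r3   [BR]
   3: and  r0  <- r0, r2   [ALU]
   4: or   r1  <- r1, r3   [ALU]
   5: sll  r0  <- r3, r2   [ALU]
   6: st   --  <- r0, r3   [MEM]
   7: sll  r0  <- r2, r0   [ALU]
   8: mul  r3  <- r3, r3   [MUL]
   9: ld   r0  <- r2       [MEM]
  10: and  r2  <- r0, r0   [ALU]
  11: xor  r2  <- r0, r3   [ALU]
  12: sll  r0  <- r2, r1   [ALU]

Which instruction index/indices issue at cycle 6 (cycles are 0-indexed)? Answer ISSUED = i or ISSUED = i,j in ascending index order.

[0] i0  bne.BR  -- no-port BR/MUL
[1] i1  mul.MUL  -- no-port MUL/BR
[2] i2/i3  beq.BR and.ALU  -- 2-wide
[3] i4/i5  or.ALU sll.ALU  -- 2-wide
[4] i6/i7  st.MEM sll.ALU  -- 2-wide
[5] i8/i9  mul.MUL ld.MEM  -- 2-wide
[6] i10  and.ALU  -- WAW r2
[7] i11  xor.ALU  -- RAW r2
[8] i12  sll.ALU  -- tail

ISSUED = 10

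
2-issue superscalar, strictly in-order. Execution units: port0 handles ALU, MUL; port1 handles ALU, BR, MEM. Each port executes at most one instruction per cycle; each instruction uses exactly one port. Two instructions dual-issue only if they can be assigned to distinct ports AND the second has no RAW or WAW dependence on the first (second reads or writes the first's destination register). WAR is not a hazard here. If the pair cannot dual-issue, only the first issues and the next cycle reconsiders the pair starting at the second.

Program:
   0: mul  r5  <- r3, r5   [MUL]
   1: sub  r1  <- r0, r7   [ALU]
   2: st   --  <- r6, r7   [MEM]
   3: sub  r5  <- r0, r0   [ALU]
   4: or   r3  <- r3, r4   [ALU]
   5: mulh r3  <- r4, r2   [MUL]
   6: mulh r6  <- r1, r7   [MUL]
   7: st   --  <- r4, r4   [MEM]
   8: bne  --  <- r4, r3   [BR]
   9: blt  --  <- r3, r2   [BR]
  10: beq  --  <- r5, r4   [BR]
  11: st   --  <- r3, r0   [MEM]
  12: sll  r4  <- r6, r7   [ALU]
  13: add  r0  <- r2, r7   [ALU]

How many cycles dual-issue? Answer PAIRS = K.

[0] i0+i1  mul;sub  -- pair
[1] i2+i3  st;sub  -- pair
[2] i4  or  -- WAW r3
[3] i5  mulh  -- no-port MUL/MUL
[4] i6+i7  mulh;st  -- pair
[5] i8  bne  -- no-port BR/BR
[6] i9  blt  -- no-port BR/BR
[7] i10  beq  -- no-port BR/MEM
[8] i11+i12  st;sll  -- pair
[9] i13  add  -- tail

PAIRS = 4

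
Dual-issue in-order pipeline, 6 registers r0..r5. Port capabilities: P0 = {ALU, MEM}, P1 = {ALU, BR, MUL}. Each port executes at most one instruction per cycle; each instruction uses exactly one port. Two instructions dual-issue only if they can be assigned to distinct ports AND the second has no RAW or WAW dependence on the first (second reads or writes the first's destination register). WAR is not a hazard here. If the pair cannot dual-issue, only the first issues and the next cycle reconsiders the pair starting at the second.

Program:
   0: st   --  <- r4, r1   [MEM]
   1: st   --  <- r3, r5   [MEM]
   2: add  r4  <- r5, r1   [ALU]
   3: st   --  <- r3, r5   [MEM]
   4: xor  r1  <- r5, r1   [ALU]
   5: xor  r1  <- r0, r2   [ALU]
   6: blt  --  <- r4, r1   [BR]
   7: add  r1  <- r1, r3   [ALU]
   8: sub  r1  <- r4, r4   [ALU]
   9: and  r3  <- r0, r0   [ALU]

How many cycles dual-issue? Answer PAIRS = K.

t=0 i0:st ; no-port MEM/MEM
t=1 i1+i2:st;add ; pair
t=2 i3+i4:st;xor ; pair
t=3 i5:xor ; RAW r1
t=4 i6+i7:blt;add ; pair
t=5 i8+i9:sub;and ; pair

PAIRS = 4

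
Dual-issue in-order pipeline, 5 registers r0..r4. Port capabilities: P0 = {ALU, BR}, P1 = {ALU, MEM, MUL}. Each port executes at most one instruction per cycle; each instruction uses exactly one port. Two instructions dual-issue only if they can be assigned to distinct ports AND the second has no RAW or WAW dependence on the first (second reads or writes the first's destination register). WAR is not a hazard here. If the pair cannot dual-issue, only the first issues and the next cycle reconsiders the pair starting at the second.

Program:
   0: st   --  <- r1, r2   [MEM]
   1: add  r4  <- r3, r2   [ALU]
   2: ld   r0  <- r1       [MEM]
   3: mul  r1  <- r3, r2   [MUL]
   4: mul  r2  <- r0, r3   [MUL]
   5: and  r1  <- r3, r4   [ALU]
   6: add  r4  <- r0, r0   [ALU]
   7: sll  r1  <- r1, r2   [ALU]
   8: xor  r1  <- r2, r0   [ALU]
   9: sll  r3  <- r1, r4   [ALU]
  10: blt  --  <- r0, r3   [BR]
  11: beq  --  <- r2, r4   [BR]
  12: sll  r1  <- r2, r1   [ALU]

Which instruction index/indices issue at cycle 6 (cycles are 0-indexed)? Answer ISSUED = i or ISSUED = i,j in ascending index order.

ISSUED = 9

0. st;add @i0/i1  | dual
1. ld @i2  | no-port MEM/MUL
2. mul @i3  | no-port MUL/MUL
3. mul;and @i4/i5  | dual
4. add;sll @i6/i7  | dual
5. xor @i8  | RAW r1
6. sll @i9  | RAW r3
7. blt @i10  | no-port BR/BR
8. beq;sll @i11/i12  | dual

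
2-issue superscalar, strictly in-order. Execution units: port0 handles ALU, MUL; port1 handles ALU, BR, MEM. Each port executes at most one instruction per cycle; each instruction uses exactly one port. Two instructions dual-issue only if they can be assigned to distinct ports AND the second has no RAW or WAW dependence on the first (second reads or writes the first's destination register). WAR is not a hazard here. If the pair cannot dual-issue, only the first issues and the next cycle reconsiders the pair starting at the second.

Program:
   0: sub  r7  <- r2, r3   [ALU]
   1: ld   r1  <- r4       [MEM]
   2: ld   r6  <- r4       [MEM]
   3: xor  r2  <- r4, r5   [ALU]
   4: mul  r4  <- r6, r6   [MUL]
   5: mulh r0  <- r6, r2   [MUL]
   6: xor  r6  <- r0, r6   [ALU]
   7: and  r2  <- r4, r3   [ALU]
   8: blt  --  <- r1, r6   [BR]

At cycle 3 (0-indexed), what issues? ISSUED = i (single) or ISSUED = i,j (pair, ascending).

ISSUED = 5

[0] i0/i1  sub.ALU/ld.MEM  -- pair
[1] i2/i3  ld.MEM/xor.ALU  -- pair
[2] i4  mul.MUL  -- no-port MUL/MUL
[3] i5  mulh.MUL  -- RAW r0
[4] i6/i7  xor.ALU/and.ALU  -- pair
[5] i8  blt.BR  -- tail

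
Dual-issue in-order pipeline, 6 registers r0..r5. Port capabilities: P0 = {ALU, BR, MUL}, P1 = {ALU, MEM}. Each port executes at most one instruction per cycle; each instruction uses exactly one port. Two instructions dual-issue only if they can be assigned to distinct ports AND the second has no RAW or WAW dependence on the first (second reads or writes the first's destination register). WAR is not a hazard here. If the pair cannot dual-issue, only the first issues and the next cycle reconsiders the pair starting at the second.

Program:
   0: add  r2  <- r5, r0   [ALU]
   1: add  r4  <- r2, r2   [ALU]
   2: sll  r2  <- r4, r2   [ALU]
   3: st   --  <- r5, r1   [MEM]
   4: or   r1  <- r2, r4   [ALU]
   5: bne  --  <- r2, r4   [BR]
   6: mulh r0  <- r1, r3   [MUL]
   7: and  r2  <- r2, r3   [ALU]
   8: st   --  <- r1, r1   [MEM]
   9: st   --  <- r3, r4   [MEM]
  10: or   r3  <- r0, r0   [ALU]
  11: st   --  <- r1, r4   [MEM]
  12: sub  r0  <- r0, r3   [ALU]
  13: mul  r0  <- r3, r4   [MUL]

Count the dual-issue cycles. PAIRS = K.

0. add @i0  | RAW r2
1. add @i1  | RAW r4
2. sll st @i2/i3  | dual
3. or bne @i4/i5  | dual
4. mulh and @i6/i7  | dual
5. st @i8  | no-port MEM/MEM
6. st or @i9/i10  | dual
7. st sub @i11/i12  | dual
8. mul @i13  | tail

PAIRS = 5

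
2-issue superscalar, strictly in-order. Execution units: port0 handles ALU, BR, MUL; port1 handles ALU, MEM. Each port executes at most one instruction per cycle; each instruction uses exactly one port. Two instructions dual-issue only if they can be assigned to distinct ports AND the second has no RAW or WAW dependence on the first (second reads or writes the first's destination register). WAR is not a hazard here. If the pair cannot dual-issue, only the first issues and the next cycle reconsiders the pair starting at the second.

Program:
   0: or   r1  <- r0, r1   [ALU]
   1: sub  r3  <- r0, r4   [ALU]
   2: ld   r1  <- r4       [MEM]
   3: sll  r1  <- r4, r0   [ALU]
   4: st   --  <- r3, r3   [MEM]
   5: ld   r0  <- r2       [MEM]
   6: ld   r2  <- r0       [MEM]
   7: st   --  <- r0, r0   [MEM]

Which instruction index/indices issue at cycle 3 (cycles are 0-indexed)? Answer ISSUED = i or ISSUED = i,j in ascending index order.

#0 head=0: or.ALU;sub.ALU i0+i1 dual
#1 head=2: ld.MEM i2 WAW r1
#2 head=3: sll.ALU;st.MEM i3+i4 dual
#3 head=5: ld.MEM i5 no-port MEM/MEM
#4 head=6: ld.MEM i6 no-port MEM/MEM
#5 head=7: st.MEM i7 tail

ISSUED = 5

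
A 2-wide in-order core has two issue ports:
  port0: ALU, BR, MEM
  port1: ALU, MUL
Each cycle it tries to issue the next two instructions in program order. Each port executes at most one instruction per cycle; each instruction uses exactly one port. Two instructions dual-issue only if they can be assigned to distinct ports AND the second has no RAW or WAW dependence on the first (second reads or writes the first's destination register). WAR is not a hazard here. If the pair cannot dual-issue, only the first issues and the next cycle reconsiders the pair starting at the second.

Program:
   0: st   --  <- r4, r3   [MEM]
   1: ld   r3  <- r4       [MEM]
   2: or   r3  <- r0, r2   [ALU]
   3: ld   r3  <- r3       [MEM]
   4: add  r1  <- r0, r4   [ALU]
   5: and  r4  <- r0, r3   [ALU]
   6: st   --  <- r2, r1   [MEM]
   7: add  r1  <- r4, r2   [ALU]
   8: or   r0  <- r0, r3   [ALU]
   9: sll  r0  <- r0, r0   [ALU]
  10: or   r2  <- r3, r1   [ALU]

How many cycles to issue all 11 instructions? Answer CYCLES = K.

  cy0 -> i0 (st) no-port MEM/MEM
  cy1 -> i1 (ld) WAW r3
  cy2 -> i2 (or) RAW+WAW r3
  cy3 -> i3+i4 (ld;add) 2-wide
  cy4 -> i5+i6 (and;st) 2-wide
  cy5 -> i7+i8 (add;or) 2-wide
  cy6 -> i9+i10 (sll;or) 2-wide

CYCLES = 7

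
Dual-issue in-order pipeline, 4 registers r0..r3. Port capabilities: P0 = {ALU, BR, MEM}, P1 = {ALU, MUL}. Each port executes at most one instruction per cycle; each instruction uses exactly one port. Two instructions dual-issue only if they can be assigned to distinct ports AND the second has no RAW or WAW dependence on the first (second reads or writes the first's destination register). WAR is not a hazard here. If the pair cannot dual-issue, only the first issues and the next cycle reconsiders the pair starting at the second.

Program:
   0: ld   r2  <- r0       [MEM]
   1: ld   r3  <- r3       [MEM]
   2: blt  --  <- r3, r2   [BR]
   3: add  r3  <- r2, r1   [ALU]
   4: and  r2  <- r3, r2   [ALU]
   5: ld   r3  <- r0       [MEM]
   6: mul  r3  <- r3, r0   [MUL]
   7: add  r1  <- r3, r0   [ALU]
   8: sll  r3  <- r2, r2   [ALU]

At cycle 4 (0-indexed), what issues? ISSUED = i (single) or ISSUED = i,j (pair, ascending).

ISSUED = 6

[0] i0  ld.MEM  -- no-port MEM/MEM
[1] i1  ld.MEM  -- no-port MEM/BR
[2] i2,i3  blt.BR/add.ALU  -- pair
[3] i4,i5  and.ALU/ld.MEM  -- pair
[4] i6  mul.MUL  -- RAW r3
[5] i7,i8  add.ALU/sll.ALU  -- pair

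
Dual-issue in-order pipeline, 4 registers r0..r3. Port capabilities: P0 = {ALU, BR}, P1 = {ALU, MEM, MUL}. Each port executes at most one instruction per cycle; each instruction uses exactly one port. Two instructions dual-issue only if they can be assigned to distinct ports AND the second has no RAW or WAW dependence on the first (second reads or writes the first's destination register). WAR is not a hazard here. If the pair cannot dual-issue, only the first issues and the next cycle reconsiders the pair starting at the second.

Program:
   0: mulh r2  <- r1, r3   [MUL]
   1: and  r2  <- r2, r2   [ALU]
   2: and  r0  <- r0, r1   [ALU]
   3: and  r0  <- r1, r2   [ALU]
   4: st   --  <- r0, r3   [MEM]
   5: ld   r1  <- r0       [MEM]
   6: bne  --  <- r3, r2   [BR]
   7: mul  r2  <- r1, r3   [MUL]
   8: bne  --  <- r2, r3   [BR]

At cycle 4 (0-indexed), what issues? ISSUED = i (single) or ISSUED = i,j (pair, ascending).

ISSUED = 5,6

c0: i0 mulh  RAW+WAW r2
c1: i1&i2 and;and  pair
c2: i3 and  RAW r0
c3: i4 st  no-port MEM/MEM
c4: i5&i6 ld;bne  pair
c5: i7 mul  RAW r2
c6: i8 bne  tail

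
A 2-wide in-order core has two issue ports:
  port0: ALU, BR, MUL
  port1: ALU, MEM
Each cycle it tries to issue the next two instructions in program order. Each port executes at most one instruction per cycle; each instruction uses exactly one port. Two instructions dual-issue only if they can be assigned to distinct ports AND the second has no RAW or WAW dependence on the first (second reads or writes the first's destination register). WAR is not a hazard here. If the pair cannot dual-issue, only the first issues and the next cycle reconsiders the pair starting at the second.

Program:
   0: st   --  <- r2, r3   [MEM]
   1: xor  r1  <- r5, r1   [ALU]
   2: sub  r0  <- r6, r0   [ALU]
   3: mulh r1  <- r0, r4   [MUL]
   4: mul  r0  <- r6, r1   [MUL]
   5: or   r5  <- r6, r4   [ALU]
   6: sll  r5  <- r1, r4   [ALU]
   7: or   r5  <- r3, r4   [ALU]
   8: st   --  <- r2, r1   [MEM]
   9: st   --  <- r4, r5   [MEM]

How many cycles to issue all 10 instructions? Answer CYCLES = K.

[0] i0,i1  st;xor  -- dual
[1] i2  sub  -- RAW r0
[2] i3  mulh  -- no-port MUL/MUL
[3] i4,i5  mul;or  -- dual
[4] i6  sll  -- WAW r5
[5] i7,i8  or;st  -- dual
[6] i9  st  -- tail

CYCLES = 7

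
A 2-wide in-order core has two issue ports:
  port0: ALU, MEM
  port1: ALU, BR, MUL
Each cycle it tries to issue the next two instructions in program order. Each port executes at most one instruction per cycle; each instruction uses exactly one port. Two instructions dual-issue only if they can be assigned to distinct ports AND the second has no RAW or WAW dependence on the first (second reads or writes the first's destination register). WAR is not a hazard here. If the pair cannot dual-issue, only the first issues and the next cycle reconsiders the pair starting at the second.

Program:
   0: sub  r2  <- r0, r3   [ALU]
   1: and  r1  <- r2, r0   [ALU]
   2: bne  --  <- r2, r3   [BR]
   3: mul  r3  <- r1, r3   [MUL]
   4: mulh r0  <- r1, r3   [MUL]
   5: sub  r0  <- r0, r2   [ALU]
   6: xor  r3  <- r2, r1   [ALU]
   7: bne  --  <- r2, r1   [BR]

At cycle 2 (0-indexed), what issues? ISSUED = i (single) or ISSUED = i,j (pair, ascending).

ISSUED = 3

0. sub @i0  | RAW r2
1. and+bne @i1/i2  | 2-wide
2. mul @i3  | no-port MUL/MUL
3. mulh @i4  | RAW+WAW r0
4. sub+xor @i5/i6  | 2-wide
5. bne @i7  | tail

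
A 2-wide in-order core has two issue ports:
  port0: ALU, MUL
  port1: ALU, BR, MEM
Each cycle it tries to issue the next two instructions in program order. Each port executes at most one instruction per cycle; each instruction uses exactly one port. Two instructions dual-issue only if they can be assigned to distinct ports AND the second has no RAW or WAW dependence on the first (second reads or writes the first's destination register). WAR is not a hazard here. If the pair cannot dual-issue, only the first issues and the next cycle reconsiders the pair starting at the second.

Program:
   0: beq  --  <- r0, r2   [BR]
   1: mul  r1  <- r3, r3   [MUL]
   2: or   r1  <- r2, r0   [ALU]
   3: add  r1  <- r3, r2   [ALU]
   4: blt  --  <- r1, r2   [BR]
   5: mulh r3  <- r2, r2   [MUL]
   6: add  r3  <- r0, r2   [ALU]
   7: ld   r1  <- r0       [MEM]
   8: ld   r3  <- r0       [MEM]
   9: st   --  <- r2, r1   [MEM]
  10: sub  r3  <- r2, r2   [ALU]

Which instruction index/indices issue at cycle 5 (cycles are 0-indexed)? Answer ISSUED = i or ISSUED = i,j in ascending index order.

ISSUED = 8

c0: i0&i1 beq.BR/mul.MUL  dual
c1: i2 or.ALU  WAW r1
c2: i3 add.ALU  RAW r1
c3: i4&i5 blt.BR/mulh.MUL  dual
c4: i6&i7 add.ALU/ld.MEM  dual
c5: i8 ld.MEM  no-port MEM/MEM
c6: i9&i10 st.MEM/sub.ALU  dual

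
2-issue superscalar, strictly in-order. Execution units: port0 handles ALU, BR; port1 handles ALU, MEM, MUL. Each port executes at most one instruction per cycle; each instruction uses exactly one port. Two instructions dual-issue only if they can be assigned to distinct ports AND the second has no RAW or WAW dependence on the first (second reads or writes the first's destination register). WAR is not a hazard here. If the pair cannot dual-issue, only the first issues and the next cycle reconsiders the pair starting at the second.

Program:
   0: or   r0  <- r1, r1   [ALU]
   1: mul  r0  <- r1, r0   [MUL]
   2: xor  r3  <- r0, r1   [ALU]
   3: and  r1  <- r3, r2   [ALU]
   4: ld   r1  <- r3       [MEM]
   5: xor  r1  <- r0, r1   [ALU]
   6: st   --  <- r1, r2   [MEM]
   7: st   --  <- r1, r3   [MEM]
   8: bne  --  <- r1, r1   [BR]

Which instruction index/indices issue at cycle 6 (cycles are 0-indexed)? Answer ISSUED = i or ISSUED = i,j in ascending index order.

ISSUED = 6

0. or.ALU @i0  | RAW+WAW r0
1. mul.MUL @i1  | RAW r0
2. xor.ALU @i2  | RAW r3
3. and.ALU @i3  | WAW r1
4. ld.MEM @i4  | RAW+WAW r1
5. xor.ALU @i5  | RAW r1
6. st.MEM @i6  | no-port MEM/MEM
7. st.MEM+bne.BR @i7+i8  | 2-wide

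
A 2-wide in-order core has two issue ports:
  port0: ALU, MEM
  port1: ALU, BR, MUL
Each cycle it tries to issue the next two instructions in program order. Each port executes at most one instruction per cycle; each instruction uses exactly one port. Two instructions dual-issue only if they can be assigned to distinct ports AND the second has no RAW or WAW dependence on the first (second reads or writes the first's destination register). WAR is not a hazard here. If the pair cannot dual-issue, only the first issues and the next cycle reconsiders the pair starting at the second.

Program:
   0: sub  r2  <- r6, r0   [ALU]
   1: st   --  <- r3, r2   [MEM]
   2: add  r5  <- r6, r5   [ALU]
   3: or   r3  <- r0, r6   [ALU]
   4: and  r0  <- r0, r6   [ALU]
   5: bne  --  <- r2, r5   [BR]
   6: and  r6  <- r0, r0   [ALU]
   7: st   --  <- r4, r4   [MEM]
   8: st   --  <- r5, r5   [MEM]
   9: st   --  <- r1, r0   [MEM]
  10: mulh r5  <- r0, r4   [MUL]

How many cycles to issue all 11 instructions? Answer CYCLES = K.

CYCLES = 7

t=0 i0:sub.ALU ; RAW r2
t=1 i1+i2:st.MEM+add.ALU ; 2-wide
t=2 i3+i4:or.ALU+and.ALU ; 2-wide
t=3 i5+i6:bne.BR+and.ALU ; 2-wide
t=4 i7:st.MEM ; no-port MEM/MEM
t=5 i8:st.MEM ; no-port MEM/MEM
t=6 i9+i10:st.MEM+mulh.MUL ; 2-wide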